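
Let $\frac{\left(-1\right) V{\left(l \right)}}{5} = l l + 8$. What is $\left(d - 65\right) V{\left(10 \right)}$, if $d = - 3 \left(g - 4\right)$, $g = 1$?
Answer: $30240$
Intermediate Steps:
$V{\left(l \right)} = -40 - 5 l^{2}$ ($V{\left(l \right)} = - 5 \left(l l + 8\right) = - 5 \left(l^{2} + 8\right) = - 5 \left(8 + l^{2}\right) = -40 - 5 l^{2}$)
$d = 9$ ($d = - 3 \left(1 - 4\right) = \left(-3\right) \left(-3\right) = 9$)
$\left(d - 65\right) V{\left(10 \right)} = \left(9 - 65\right) \left(-40 - 5 \cdot 10^{2}\right) = - 56 \left(-40 - 500\right) = \left(-56\right) \left(-540\right) = 30240$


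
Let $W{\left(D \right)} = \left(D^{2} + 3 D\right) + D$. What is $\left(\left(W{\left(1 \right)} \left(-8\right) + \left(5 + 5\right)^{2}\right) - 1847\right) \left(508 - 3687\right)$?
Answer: $5680873$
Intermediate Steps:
$W{\left(D \right)} = D^{2} + 4 D$
$\left(\left(W{\left(1 \right)} \left(-8\right) + \left(5 + 5\right)^{2}\right) - 1847\right) \left(508 - 3687\right) = \left(\left(1 \left(4 + 1\right) \left(-8\right) + \left(5 + 5\right)^{2}\right) - 1847\right) \left(508 - 3687\right) = \left(\left(1 \cdot 5 \left(-8\right) + 10^{2}\right) - 1847\right) \left(-3179\right) = \left(\left(5 \left(-8\right) + 100\right) - 1847\right) \left(-3179\right) = \left(\left(-40 + 100\right) - 1847\right) \left(-3179\right) = \left(60 - 1847\right) \left(-3179\right) = \left(-1787\right) \left(-3179\right) = 5680873$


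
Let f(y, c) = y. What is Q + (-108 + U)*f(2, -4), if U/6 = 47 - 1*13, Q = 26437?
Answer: 26629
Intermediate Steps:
U = 204 (U = 6*(47 - 1*13) = 6*(47 - 13) = 6*34 = 204)
Q + (-108 + U)*f(2, -4) = 26437 + (-108 + 204)*2 = 26437 + 96*2 = 26437 + 192 = 26629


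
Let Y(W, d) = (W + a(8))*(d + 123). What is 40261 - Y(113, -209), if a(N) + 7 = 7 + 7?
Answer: 50581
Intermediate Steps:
a(N) = 7 (a(N) = -7 + (7 + 7) = -7 + 14 = 7)
Y(W, d) = (7 + W)*(123 + d) (Y(W, d) = (W + 7)*(d + 123) = (7 + W)*(123 + d))
40261 - Y(113, -209) = 40261 - (861 + 7*(-209) + 123*113 + 113*(-209)) = 40261 - (861 - 1463 + 13899 - 23617) = 40261 - 1*(-10320) = 40261 + 10320 = 50581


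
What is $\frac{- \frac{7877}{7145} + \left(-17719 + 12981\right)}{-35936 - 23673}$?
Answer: $\frac{33860887}{425906305} \approx 0.079503$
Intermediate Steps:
$\frac{- \frac{7877}{7145} + \left(-17719 + 12981\right)}{-35936 - 23673} = \frac{\left(-7877\right) \frac{1}{7145} - 4738}{-59609} = \left(- \frac{7877}{7145} - 4738\right) \left(- \frac{1}{59609}\right) = \left(- \frac{33860887}{7145}\right) \left(- \frac{1}{59609}\right) = \frac{33860887}{425906305}$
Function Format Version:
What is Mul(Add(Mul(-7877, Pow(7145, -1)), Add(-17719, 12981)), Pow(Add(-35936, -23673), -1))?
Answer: Rational(33860887, 425906305) ≈ 0.079503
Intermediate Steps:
Mul(Add(Mul(-7877, Pow(7145, -1)), Add(-17719, 12981)), Pow(Add(-35936, -23673), -1)) = Mul(Add(Mul(-7877, Rational(1, 7145)), -4738), Pow(-59609, -1)) = Mul(Add(Rational(-7877, 7145), -4738), Rational(-1, 59609)) = Mul(Rational(-33860887, 7145), Rational(-1, 59609)) = Rational(33860887, 425906305)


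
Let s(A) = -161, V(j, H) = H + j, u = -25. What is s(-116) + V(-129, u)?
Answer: -315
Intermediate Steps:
s(-116) + V(-129, u) = -161 + (-25 - 129) = -161 - 154 = -315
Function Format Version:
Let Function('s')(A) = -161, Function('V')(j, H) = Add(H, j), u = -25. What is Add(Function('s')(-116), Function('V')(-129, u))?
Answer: -315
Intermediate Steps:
Add(Function('s')(-116), Function('V')(-129, u)) = Add(-161, Add(-25, -129)) = Add(-161, -154) = -315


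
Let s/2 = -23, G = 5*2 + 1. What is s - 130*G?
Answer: -1476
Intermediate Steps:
G = 11 (G = 10 + 1 = 11)
s = -46 (s = 2*(-23) = -46)
s - 130*G = -46 - 130*11 = -46 - 1430 = -1476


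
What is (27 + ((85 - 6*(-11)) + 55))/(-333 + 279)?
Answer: -233/54 ≈ -4.3148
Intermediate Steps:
(27 + ((85 - 6*(-11)) + 55))/(-333 + 279) = (27 + ((85 + 66) + 55))/(-54) = (27 + (151 + 55))*(-1/54) = (27 + 206)*(-1/54) = 233*(-1/54) = -233/54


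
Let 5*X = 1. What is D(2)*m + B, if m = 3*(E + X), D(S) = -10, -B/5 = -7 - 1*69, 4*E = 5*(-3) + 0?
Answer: 973/2 ≈ 486.50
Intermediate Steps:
E = -15/4 (E = (5*(-3) + 0)/4 = (-15 + 0)/4 = (¼)*(-15) = -15/4 ≈ -3.7500)
X = ⅕ (X = (⅕)*1 = ⅕ ≈ 0.20000)
B = 380 (B = -5*(-7 - 1*69) = -5*(-7 - 69) = -5*(-76) = 380)
m = -213/20 (m = 3*(-15/4 + ⅕) = 3*(-71/20) = -213/20 ≈ -10.650)
D(2)*m + B = -10*(-213/20) + 380 = 213/2 + 380 = 973/2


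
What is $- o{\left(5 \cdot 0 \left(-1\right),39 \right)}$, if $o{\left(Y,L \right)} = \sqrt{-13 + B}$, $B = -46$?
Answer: $- i \sqrt{59} \approx - 7.6811 i$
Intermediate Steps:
$o{\left(Y,L \right)} = i \sqrt{59}$ ($o{\left(Y,L \right)} = \sqrt{-13 - 46} = \sqrt{-59} = i \sqrt{59}$)
$- o{\left(5 \cdot 0 \left(-1\right),39 \right)} = - i \sqrt{59}$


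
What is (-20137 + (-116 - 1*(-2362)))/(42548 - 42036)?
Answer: -17891/512 ≈ -34.943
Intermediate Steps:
(-20137 + (-116 - 1*(-2362)))/(42548 - 42036) = (-20137 + (-116 + 2362))/512 = (-20137 + 2246)*(1/512) = -17891*1/512 = -17891/512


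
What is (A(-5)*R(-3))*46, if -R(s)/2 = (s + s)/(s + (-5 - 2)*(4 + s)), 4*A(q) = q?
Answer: 69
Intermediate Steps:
A(q) = q/4
R(s) = -4*s/(-28 - 6*s) (R(s) = -2*(s + s)/(s + (-5 - 2)*(4 + s)) = -2*2*s/(s - 7*(4 + s)) = -2*2*s/(s + (-28 - 7*s)) = -2*2*s/(-28 - 6*s) = -4*s/(-28 - 6*s))
(A(-5)*R(-3))*46 = (((¼)*(-5))*(2*(-3)/(14 + 3*(-3))))*46 = -5*(-3)/(2*(14 - 9))*46 = -5*(-3)/(2*5)*46 = -5/4*(-6/5)*46 = (3/2)*46 = 69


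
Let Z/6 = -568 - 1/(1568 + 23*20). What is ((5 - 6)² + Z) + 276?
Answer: -1058279/338 ≈ -3131.0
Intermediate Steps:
Z = -1151905/338 (Z = 6*(-568 - 1/(1568 + 23*20)) = 6*(-568 - 1/(1568 + 460)) = 6*(-568 - 1/2028) = 6*(-1151905/2028) = -1151905/338 ≈ -3408.0)
((5 - 6)² + Z) + 276 = ((5 - 6)² - 1151905/338) + 276 = ((-1)² - 1151905/338) + 276 = (1 - 1151905/338) + 276 = -1151567/338 + 276 = -1058279/338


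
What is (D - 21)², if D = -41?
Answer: 3844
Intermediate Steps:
(D - 21)² = (-41 - 21)² = (-62)² = 3844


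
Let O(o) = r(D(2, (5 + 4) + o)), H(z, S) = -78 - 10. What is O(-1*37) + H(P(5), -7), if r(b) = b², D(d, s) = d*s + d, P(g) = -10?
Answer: 2828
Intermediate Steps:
D(d, s) = d + d*s
H(z, S) = -88
O(o) = (20 + 2*o)² (O(o) = (2*(1 + ((5 + 4) + o)))² = (2*(1 + (9 + o)))² = (2*(10 + o))² = (20 + 2*o)²)
O(-1*37) + H(P(5), -7) = 4*(10 - 1*37)² - 88 = 4*(10 - 37)² - 88 = 4*(-27)² - 88 = 4*729 - 88 = 2916 - 88 = 2828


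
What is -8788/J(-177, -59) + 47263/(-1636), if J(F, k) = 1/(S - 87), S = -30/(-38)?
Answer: 23548903187/31084 ≈ 7.5759e+5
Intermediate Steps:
S = 15/19 (S = -30*(-1/38) = 15/19 ≈ 0.78947)
J(F, k) = -19/1638 (J(F, k) = 1/(15/19 - 87) = 1/(-1638/19) = -19/1638)
-8788/J(-177, -59) + 47263/(-1636) = -8788/(-19/1638) + 47263/(-1636) = -8788*(-1638/19) + 47263*(-1/1636) = 14394744/19 - 47263/1636 = 23548903187/31084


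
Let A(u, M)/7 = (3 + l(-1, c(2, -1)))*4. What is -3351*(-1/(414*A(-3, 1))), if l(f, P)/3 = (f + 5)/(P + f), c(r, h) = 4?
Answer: 1117/27048 ≈ 0.041297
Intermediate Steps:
l(f, P) = 3*(5 + f)/(P + f) (l(f, P) = 3*((f + 5)/(P + f)) = 3*((5 + f)/(P + f)) = 3*(5 + f)/(P + f))
A(u, M) = 196 (A(u, M) = 7*((3 + 3*(5 - 1)/(4 - 1))*4) = 7*((3 + 3*4/3)*4) = 7*((3 + 3*(1/3)*4)*4) = 7*((3 + 4)*4) = 7*(7*4) = 7*28 = 196)
-3351*(-1/(414*A(-3, 1))) = -3351/(196*(-414)) = -3351/(-81144) = -3351*(-1/81144) = 1117/27048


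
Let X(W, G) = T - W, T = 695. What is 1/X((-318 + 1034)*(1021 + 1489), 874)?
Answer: -1/1796465 ≈ -5.5665e-7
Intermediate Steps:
X(W, G) = 695 - W
1/X((-318 + 1034)*(1021 + 1489), 874) = 1/(695 - (-318 + 1034)*(1021 + 1489)) = 1/(695 - 716*2510) = 1/(695 - 1*1797160) = 1/(695 - 1797160) = 1/(-1796465) = -1/1796465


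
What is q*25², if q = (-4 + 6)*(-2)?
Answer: -2500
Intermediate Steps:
q = -4 (q = 2*(-2) = -4)
q*25² = -4*25² = -4*625 = -2500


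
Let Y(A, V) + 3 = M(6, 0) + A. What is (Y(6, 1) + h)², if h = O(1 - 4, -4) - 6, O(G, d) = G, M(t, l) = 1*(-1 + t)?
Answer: 1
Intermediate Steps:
M(t, l) = -1 + t
Y(A, V) = 2 + A (Y(A, V) = -3 + ((-1 + 6) + A) = -3 + (5 + A) = 2 + A)
h = -9 (h = (1 - 4) - 6 = -3 - 6 = -9)
(Y(6, 1) + h)² = ((2 + 6) - 9)² = (8 - 9)² = (-1)² = 1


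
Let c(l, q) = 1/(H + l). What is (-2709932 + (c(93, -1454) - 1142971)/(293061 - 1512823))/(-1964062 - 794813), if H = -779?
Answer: 2267553060184117/2308507228996500 ≈ 0.98226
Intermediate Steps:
c(l, q) = 1/(-779 + l)
(-2709932 + (c(93, -1454) - 1142971)/(293061 - 1512823))/(-1964062 - 794813) = (-2709932 + (1/(-779 + 93) - 1142971)/(293061 - 1512823))/(-1964062 - 794813) = (-2709932 + (1/(-686) - 1142971)/(-1219762))/(-2758875) = (-2709932 + (-1/686 - 1142971)*(-1/1219762))*(-1/2758875) = (-2709932 - 784078107/686*(-1/1219762))*(-1/2758875) = (-2709932 + 784078107/836756732)*(-1/2758875) = -2267553060184117/836756732*(-1/2758875) = 2267553060184117/2308507228996500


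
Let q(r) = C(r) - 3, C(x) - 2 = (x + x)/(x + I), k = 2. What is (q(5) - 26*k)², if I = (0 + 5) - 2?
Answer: 42849/16 ≈ 2678.1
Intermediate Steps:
I = 3 (I = 5 - 2 = 3)
C(x) = 2 + 2*x/(3 + x) (C(x) = 2 + (x + x)/(x + 3) = 2 + (2*x)/(3 + x) = 2 + 2*x/(3 + x))
q(r) = -3 + 2*(3 + 2*r)/(3 + r) (q(r) = 2*(3 + 2*r)/(3 + r) - 3 = -3 + 2*(3 + 2*r)/(3 + r))
(q(5) - 26*k)² = ((-3 + 5)/(3 + 5) - 26*2)² = (2/8 - 52)² = ((⅛)*2 - 52)² = (¼ - 52)² = (-207/4)² = 42849/16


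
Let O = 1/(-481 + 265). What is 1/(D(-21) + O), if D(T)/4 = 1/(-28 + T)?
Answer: -10584/913 ≈ -11.593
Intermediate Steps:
O = -1/216 (O = 1/(-216) = -1/216 ≈ -0.0046296)
D(T) = 4/(-28 + T)
1/(D(-21) + O) = 1/(4/(-28 - 21) - 1/216) = 1/(4/(-49) - 1/216) = 1/(4*(-1/49) - 1/216) = 1/(-4/49 - 1/216) = 1/(-913/10584) = -10584/913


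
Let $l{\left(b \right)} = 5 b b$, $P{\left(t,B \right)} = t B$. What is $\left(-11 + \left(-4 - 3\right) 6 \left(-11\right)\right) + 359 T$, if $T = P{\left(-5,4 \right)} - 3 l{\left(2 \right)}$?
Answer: $-28269$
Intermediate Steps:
$P{\left(t,B \right)} = B t$
$l{\left(b \right)} = 5 b^{2}$
$T = -80$ ($T = 4 \left(-5\right) - 3 \cdot 5 \cdot 2^{2} = -20 - 3 \cdot 5 \cdot 4 = -20 - 60 = -80$)
$\left(-11 + \left(-4 - 3\right) 6 \left(-11\right)\right) + 359 T = \left(-11 + \left(-4 - 3\right) 6 \left(-11\right)\right) + 359 \left(-80\right) = \left(-11 + \left(-7\right) 6 \left(-11\right)\right) - 28720 = \left(-11 - -462\right) - 28720 = \left(-11 + 462\right) - 28720 = 451 - 28720 = -28269$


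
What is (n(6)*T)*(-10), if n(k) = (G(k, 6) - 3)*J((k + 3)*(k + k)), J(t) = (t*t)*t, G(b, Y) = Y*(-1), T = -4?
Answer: -453496320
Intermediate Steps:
G(b, Y) = -Y
J(t) = t**3 (J(t) = t**2*t = t**3)
n(k) = -72*k**3*(3 + k)**3 (n(k) = (-1*6 - 3)*((k + 3)*(k + k))**3 = (-6 - 3)*((3 + k)*(2*k))**3 = -9*8*k**3*(3 + k)**3 = -72*k**3*(3 + k)**3)
(n(6)*T)*(-10) = (-72*6**3*(3 + 6)**3*(-4))*(-10) = (-72*216*9**3*(-4))*(-10) = (-72*216*729*(-4))*(-10) = -11337408*(-4)*(-10) = 45349632*(-10) = -453496320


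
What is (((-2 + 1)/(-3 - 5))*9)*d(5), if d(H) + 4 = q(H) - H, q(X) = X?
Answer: -9/2 ≈ -4.5000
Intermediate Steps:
d(H) = -4 (d(H) = -4 + (H - H) = -4 + 0 = -4)
(((-2 + 1)/(-3 - 5))*9)*d(5) = (((-2 + 1)/(-3 - 5))*9)*(-4) = (-1/(-8)*9)*(-4) = (-1*(-⅛)*9)*(-4) = ((⅛)*9)*(-4) = (9/8)*(-4) = -9/2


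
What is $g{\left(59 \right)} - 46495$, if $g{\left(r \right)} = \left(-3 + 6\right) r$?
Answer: $-46318$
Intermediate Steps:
$g{\left(r \right)} = 3 r$
$g{\left(59 \right)} - 46495 = 3 \cdot 59 - 46495 = 177 - 46495 = -46318$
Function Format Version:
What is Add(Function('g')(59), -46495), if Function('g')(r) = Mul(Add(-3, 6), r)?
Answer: -46318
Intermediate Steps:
Function('g')(r) = Mul(3, r)
Add(Function('g')(59), -46495) = Add(Mul(3, 59), -46495) = Add(177, -46495) = -46318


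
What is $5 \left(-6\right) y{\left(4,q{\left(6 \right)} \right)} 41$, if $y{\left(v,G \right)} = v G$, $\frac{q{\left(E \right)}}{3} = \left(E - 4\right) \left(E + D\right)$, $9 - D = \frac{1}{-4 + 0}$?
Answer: $-450180$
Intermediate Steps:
$D = \frac{37}{4}$ ($D = 9 - \frac{1}{-4 + 0} = 9 - \frac{1}{-4} = 9 - - \frac{1}{4} = 9 + \frac{1}{4} = \frac{37}{4} \approx 9.25$)
$q{\left(E \right)} = 3 \left(-4 + E\right) \left(\frac{37}{4} + E\right)$ ($q{\left(E \right)} = 3 \left(E - 4\right) \left(E + \frac{37}{4}\right) = 3 \left(-4 + E\right) \left(\frac{37}{4} + E\right)$)
$y{\left(v,G \right)} = G v$
$5 \left(-6\right) y{\left(4,q{\left(6 \right)} \right)} 41 = 5 \left(-6\right) \left(-111 + 3 \cdot 6^{2} + \frac{63}{4} \cdot 6\right) 4 \cdot 41 = - 30 \left(-111 + 3 \cdot 36 + \frac{189}{2}\right) 4 \cdot 41 = - 30 \left(-111 + 108 + \frac{189}{2}\right) 4 \cdot 41 = - 30 \cdot \frac{183}{2} \cdot 4 \cdot 41 = \left(-30\right) 366 \cdot 41 = \left(-10980\right) 41 = -450180$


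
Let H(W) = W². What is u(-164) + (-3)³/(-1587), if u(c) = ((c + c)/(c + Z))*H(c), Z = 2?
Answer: 2333390105/42849 ≈ 54456.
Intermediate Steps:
u(c) = 2*c³/(2 + c) (u(c) = ((c + c)/(c + 2))*c² = ((2*c)/(2 + c))*c² = (2*c/(2 + c))*c² = 2*c³/(2 + c))
u(-164) + (-3)³/(-1587) = 2*(-164)³/(2 - 164) + (-3)³/(-1587) = 2*(-4410944)/(-162) - 27*(-1/1587) = 2*(-4410944)*(-1/162) + 9/529 = 4410944/81 + 9/529 = 2333390105/42849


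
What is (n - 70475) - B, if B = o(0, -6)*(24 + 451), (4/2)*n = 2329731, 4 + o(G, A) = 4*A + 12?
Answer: 2203981/2 ≈ 1.1020e+6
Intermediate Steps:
o(G, A) = 8 + 4*A (o(G, A) = -4 + (4*A + 12) = -4 + (12 + 4*A) = 8 + 4*A)
n = 2329731/2 (n = (½)*2329731 = 2329731/2 ≈ 1.1649e+6)
B = -7600 (B = (8 + 4*(-6))*(24 + 451) = (8 - 24)*475 = -16*475 = -7600)
(n - 70475) - B = (2329731/2 - 70475) - 1*(-7600) = 2188781/2 + 7600 = 2203981/2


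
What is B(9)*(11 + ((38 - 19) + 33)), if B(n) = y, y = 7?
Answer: 441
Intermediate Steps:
B(n) = 7
B(9)*(11 + ((38 - 19) + 33)) = 7*(11 + ((38 - 19) + 33)) = 7*(11 + (19 + 33)) = 7*(11 + 52) = 7*63 = 441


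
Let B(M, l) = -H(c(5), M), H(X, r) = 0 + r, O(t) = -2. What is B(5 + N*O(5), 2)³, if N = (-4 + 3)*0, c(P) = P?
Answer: -125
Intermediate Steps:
H(X, r) = r
N = 0 (N = -1*0 = 0)
B(M, l) = -M
B(5 + N*O(5), 2)³ = (-(5 + 0*(-2)))³ = (-(5 + 0))³ = (-1*5)³ = (-5)³ = -125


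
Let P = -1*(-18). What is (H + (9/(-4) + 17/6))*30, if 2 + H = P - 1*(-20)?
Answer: 2195/2 ≈ 1097.5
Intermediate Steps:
P = 18
H = 36 (H = -2 + (18 - 1*(-20)) = -2 + (18 + 20) = -2 + 38 = 36)
(H + (9/(-4) + 17/6))*30 = (36 + (9/(-4) + 17/6))*30 = (36 + (9*(-1/4) + 17*(1/6)))*30 = (36 + (-9/4 + 17/6))*30 = (36 + 7/12)*30 = (439/12)*30 = 2195/2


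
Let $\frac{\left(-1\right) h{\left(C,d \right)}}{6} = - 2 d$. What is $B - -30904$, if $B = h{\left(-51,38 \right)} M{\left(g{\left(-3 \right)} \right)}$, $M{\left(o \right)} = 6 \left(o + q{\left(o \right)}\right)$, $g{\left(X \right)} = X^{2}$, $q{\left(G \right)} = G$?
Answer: $80152$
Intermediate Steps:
$h{\left(C,d \right)} = 12 d$ ($h{\left(C,d \right)} = - 6 \left(- 2 d\right) = 12 d$)
$M{\left(o \right)} = 12 o$ ($M{\left(o \right)} = 6 \left(o + o\right) = 6 \cdot 2 o = 12 o$)
$B = 49248$ ($B = 12 \cdot 38 \cdot 12 \left(-3\right)^{2} = 456 \cdot 12 \cdot 9 = 456 \cdot 108 = 49248$)
$B - -30904 = 49248 - -30904 = 49248 + 30904 = 80152$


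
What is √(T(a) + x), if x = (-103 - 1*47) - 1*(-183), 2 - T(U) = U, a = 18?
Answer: √17 ≈ 4.1231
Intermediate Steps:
T(U) = 2 - U
x = 33 (x = (-103 - 47) + 183 = -150 + 183 = 33)
√(T(a) + x) = √((2 - 1*18) + 33) = √((2 - 18) + 33) = √(-16 + 33) = √17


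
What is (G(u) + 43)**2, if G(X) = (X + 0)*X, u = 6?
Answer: 6241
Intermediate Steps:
G(X) = X**2 (G(X) = X*X = X**2)
(G(u) + 43)**2 = (6**2 + 43)**2 = (36 + 43)**2 = 79**2 = 6241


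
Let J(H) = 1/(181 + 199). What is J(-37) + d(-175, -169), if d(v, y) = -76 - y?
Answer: 35341/380 ≈ 93.003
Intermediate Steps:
J(H) = 1/380
J(-37) + d(-175, -169) = 1/380 + (-76 - 1*(-169)) = 1/380 + (-76 + 169) = 1/380 + 93 = 35341/380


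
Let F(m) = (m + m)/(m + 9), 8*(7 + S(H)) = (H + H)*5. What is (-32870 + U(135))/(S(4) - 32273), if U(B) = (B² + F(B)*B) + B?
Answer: 22811/51640 ≈ 0.44173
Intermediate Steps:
S(H) = -7 + 5*H/4 (S(H) = -7 + ((H + H)*5)/8 = -7 + ((2*H)*5)/8 = -7 + (10*H)/8 = -7 + 5*H/4)
F(m) = 2*m/(9 + m) (F(m) = (2*m)/(9 + m) = 2*m/(9 + m))
U(B) = B + B² + 2*B²/(9 + B) (U(B) = (B² + (2*B/(9 + B))*B) + B = (B² + 2*B²/(9 + B)) + B = B + B² + 2*B²/(9 + B))
(-32870 + U(135))/(S(4) - 32273) = (-32870 + 135*(9 + 135² + 12*135)/(9 + 135))/((-7 + (5/4)*4) - 32273) = (-32870 + 135*(9 + 18225 + 1620)/144)/((-7 + 5) - 32273) = (-32870 + 135*(1/144)*19854)/(-2 - 32273) = (-32870 + 148905/8)/(-32275) = -114055/8*(-1/32275) = 22811/51640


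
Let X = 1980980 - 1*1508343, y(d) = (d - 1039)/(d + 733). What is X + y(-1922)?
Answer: 561968354/1189 ≈ 4.7264e+5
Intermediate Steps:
y(d) = (-1039 + d)/(733 + d)
X = 472637 (X = 1980980 - 1508343 = 472637)
X + y(-1922) = 472637 + (-1039 - 1922)/(733 - 1922) = 472637 - 2961/(-1189) = 472637 - 1/1189*(-2961) = 472637 + 2961/1189 = 561968354/1189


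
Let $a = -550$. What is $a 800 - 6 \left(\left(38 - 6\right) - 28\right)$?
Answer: $-440024$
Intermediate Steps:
$a 800 - 6 \left(\left(38 - 6\right) - 28\right) = \left(-550\right) 800 - 6 \left(\left(38 - 6\right) - 28\right) = -440000 - 6 \left(32 - 28\right) = -440000 - 24 = -440024$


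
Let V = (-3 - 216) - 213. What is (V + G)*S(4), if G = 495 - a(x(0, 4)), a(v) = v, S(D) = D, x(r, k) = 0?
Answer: 252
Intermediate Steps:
G = 495 (G = 495 - 1*0 = 495 + 0 = 495)
V = -432 (V = -219 - 213 = -432)
(V + G)*S(4) = (-432 + 495)*4 = 63*4 = 252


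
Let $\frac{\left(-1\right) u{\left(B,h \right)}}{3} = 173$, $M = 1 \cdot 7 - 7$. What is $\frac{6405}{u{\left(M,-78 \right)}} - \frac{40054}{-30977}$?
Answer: $- \frac{59206553}{5359021} \approx -11.048$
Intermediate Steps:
$M = 0$ ($M = 7 - 7 = 0$)
$u{\left(B,h \right)} = -519$ ($u{\left(B,h \right)} = \left(-3\right) 173 = -519$)
$\frac{6405}{u{\left(M,-78 \right)}} - \frac{40054}{-30977} = \frac{6405}{-519} - \frac{40054}{-30977} = 6405 \left(- \frac{1}{519}\right) - - \frac{40054}{30977} = - \frac{2135}{173} + \frac{40054}{30977} = - \frac{59206553}{5359021}$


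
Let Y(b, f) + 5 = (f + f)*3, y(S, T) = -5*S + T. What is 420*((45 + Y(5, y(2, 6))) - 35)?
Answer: -7980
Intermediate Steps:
y(S, T) = T - 5*S
Y(b, f) = -5 + 6*f (Y(b, f) = -5 + (f + f)*3 = -5 + (2*f)*3 = -5 + 6*f)
420*((45 + Y(5, y(2, 6))) - 35) = 420*((45 + (-5 + 6*(6 - 5*2))) - 35) = 420*((45 + (-5 + 6*(6 - 10))) - 35) = 420*((45 + (-5 + 6*(-4))) - 35) = 420*((45 + (-5 - 24)) - 35) = 420*((45 - 29) - 35) = 420*(16 - 35) = 420*(-19) = -7980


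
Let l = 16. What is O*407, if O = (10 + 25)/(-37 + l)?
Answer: -2035/3 ≈ -678.33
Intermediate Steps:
O = -5/3 (O = (10 + 25)/(-37 + 16) = 35/(-21) = 35*(-1/21) = -5/3 ≈ -1.6667)
O*407 = -5/3*407 = -2035/3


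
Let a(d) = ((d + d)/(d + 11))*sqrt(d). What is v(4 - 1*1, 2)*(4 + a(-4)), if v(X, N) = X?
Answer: 12 - 48*I/7 ≈ 12.0 - 6.8571*I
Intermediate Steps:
a(d) = 2*d**(3/2)/(11 + d) (a(d) = ((2*d)/(11 + d))*sqrt(d) = (2*d/(11 + d))*sqrt(d) = 2*d**(3/2)/(11 + d))
v(4 - 1*1, 2)*(4 + a(-4)) = (4 - 1*1)*(4 + 2*(-4)**(3/2)/(11 - 4)) = (4 - 1)*(4 + 2*(-8*I)/7) = 3*(4 + 2*(-8*I)*(1/7)) = 3*(4 - 16*I/7) = 12 - 48*I/7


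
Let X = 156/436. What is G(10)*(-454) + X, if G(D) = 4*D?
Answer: -1979401/109 ≈ -18160.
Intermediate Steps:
X = 39/109 (X = 156*(1/436) = 39/109 ≈ 0.35780)
G(10)*(-454) + X = (4*10)*(-454) + 39/109 = 40*(-454) + 39/109 = -18160 + 39/109 = -1979401/109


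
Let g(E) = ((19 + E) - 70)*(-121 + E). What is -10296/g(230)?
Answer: -10296/19511 ≈ -0.52770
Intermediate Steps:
g(E) = (-121 + E)*(-51 + E) (g(E) = (-51 + E)*(-121 + E) = (-121 + E)*(-51 + E))
-10296/g(230) = -10296/(6171 + 230**2 - 172*230) = -10296/(6171 + 52900 - 39560) = -10296/19511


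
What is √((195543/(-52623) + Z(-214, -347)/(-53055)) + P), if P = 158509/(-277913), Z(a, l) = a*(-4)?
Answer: I*√43865287723111250212776070/3193041116115 ≈ 2.0742*I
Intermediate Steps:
Z(a, l) = -4*a
P = -158509/277913 (P = 158509*(-1/277913) = -158509/277913 ≈ -0.57035)
√((195543/(-52623) + Z(-214, -347)/(-53055)) + P) = √((195543/(-52623) - 4*(-214)/(-53055)) - 158509/277913) = √((195543*(-1/52623) + 856*(-1/53055)) - 158509/277913) = √((-21727/5847 - 856/53055) - 158509/277913) = √(-385910339/103404195 - 158509/277913) = √(-123639995587762/28737370045035) = I*√43865287723111250212776070/3193041116115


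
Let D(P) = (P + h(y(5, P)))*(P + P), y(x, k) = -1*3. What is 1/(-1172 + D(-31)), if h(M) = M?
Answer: 1/936 ≈ 0.0010684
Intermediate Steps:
y(x, k) = -3
D(P) = 2*P*(-3 + P) (D(P) = (P - 3)*(P + P) = (-3 + P)*(2*P) = 2*P*(-3 + P))
1/(-1172 + D(-31)) = 1/(-1172 + 2*(-31)*(-3 - 31)) = 1/(-1172 + 2*(-31)*(-34)) = 1/(-1172 + 2108) = 1/936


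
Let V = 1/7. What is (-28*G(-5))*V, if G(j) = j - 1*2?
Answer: 28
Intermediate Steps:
V = 1/7 ≈ 0.14286
G(j) = -2 + j (G(j) = j - 2 = -2 + j)
(-28*G(-5))*V = -28*(-2 - 5)*(1/7) = -28*(-7)*(1/7) = 196*(1/7) = 28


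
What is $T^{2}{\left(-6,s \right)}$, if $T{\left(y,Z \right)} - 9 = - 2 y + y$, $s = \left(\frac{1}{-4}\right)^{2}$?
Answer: $225$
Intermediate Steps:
$s = \frac{1}{16}$ ($s = \left(- \frac{1}{4}\right)^{2} = \frac{1}{16} \approx 0.0625$)
$T{\left(y,Z \right)} = 9 - y$ ($T{\left(y,Z \right)} = 9 + \left(- 2 y + y\right) = 9 - y$)
$T^{2}{\left(-6,s \right)} = \left(9 - -6\right)^{2} = \left(9 + 6\right)^{2} = 15^{2} = 225$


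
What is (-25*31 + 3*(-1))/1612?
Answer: -389/806 ≈ -0.48263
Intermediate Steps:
(-25*31 + 3*(-1))/1612 = (-775 - 3)*(1/1612) = -778*1/1612 = -389/806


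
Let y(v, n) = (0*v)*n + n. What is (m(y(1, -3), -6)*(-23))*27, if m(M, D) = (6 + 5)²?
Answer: -75141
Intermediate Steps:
y(v, n) = n (y(v, n) = 0*n + n = 0 + n = n)
m(M, D) = 121 (m(M, D) = 11² = 121)
(m(y(1, -3), -6)*(-23))*27 = (121*(-23))*27 = -2783*27 = -75141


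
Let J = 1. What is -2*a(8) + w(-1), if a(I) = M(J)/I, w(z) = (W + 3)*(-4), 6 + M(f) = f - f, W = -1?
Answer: -13/2 ≈ -6.5000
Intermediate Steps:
M(f) = -6 (M(f) = -6 + (f - f) = -6 + 0 = -6)
w(z) = -8 (w(z) = (-1 + 3)*(-4) = 2*(-4) = -8)
a(I) = -6/I
-2*a(8) + w(-1) = -(-12)/8 - 8 = -2*(-¾) - 8 = 3/2 - 8 = -13/2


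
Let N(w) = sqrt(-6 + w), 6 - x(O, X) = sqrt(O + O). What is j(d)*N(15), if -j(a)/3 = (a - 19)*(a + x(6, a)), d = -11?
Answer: -1350 - 540*sqrt(3) ≈ -2285.3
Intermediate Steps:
x(O, X) = 6 - sqrt(2)*sqrt(O) (x(O, X) = 6 - sqrt(O + O) = 6 - sqrt(2*O) = 6 - sqrt(2)*sqrt(O))
j(a) = -3*(-19 + a)*(6 + a - 2*sqrt(3)) (j(a) = -3*(a - 19)*(a + (6 - sqrt(2)*sqrt(6))) = -3*(-19 + a)*(a + (6 - 2*sqrt(3))) = -3*(-19 + a)*(6 + a - 2*sqrt(3)))
j(d)*N(15) = (342 - 114*sqrt(3) - 3*(-11)**2 + 39*(-11) + 6*(-11)*sqrt(3))*sqrt(-6 + 15) = (342 - 114*sqrt(3) - 3*121 - 429 - 66*sqrt(3))*sqrt(9) = (342 - 114*sqrt(3) - 363 - 429 - 66*sqrt(3))*3 = (-450 - 180*sqrt(3))*3 = -1350 - 540*sqrt(3)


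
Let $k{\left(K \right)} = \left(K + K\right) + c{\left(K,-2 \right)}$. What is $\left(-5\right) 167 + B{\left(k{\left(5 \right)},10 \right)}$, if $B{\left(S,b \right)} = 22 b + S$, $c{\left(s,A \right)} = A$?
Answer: $-607$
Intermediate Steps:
$k{\left(K \right)} = -2 + 2 K$ ($k{\left(K \right)} = \left(K + K\right) - 2 = 2 K - 2 = -2 + 2 K$)
$B{\left(S,b \right)} = S + 22 b$
$\left(-5\right) 167 + B{\left(k{\left(5 \right)},10 \right)} = \left(-5\right) 167 + \left(\left(-2 + 2 \cdot 5\right) + 22 \cdot 10\right) = -835 + \left(\left(-2 + 10\right) + 220\right) = -835 + \left(8 + 220\right) = -835 + 228 = -607$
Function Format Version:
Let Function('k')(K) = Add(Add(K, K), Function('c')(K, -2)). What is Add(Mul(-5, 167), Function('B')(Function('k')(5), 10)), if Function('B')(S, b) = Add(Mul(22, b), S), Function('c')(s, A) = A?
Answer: -607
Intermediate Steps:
Function('k')(K) = Add(-2, Mul(2, K)) (Function('k')(K) = Add(Add(K, K), -2) = Add(Mul(2, K), -2) = Add(-2, Mul(2, K)))
Function('B')(S, b) = Add(S, Mul(22, b))
Add(Mul(-5, 167), Function('B')(Function('k')(5), 10)) = Add(Mul(-5, 167), Add(Add(-2, Mul(2, 5)), Mul(22, 10))) = Add(-835, Add(Add(-2, 10), 220)) = Add(-835, Add(8, 220)) = Add(-835, 228) = -607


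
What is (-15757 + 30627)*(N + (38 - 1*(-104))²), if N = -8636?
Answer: 171421360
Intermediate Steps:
(-15757 + 30627)*(N + (38 - 1*(-104))²) = (-15757 + 30627)*(-8636 + (38 - 1*(-104))²) = 14870*(-8636 + (38 + 104)²) = 14870*(-8636 + 142²) = 14870*(-8636 + 20164) = 14870*11528 = 171421360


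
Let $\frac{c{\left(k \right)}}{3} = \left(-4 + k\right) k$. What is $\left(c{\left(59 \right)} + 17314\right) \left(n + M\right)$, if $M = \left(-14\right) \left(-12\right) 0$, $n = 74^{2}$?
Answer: $148120324$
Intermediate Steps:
$c{\left(k \right)} = 3 k \left(-4 + k\right)$ ($c{\left(k \right)} = 3 \left(-4 + k\right) k = 3 k \left(-4 + k\right)$)
$n = 5476$
$M = 0$ ($M = 168 \cdot 0 = 0$)
$\left(c{\left(59 \right)} + 17314\right) \left(n + M\right) = \left(3 \cdot 59 \left(-4 + 59\right) + 17314\right) \left(5476 + 0\right) = \left(3 \cdot 59 \cdot 55 + 17314\right) 5476 = \left(9735 + 17314\right) 5476 = 27049 \cdot 5476 = 148120324$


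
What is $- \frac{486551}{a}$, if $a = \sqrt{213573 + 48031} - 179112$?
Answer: $\frac{21786780678}{8020211735} + \frac{486551 \sqrt{65401}}{16040423470} \approx 2.7242$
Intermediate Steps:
$a = -179112 + 2 \sqrt{65401}$ ($a = \sqrt{261604} - 179112 = 2 \sqrt{65401} - 179112 = -179112 + 2 \sqrt{65401} \approx -1.786 \cdot 10^{5}$)
$- \frac{486551}{a} = - \frac{486551}{-179112 + 2 \sqrt{65401}}$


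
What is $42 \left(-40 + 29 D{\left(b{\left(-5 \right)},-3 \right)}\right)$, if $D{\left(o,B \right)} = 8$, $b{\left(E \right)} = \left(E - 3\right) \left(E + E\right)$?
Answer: $8064$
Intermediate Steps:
$b{\left(E \right)} = 2 E \left(-3 + E\right)$ ($b{\left(E \right)} = \left(-3 + E\right) 2 E = 2 E \left(-3 + E\right)$)
$42 \left(-40 + 29 D{\left(b{\left(-5 \right)},-3 \right)}\right) = 42 \left(-40 + 29 \cdot 8\right) = 42 \left(-40 + 232\right) = 42 \cdot 192 = 8064$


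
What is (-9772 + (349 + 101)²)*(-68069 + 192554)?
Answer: 23991745080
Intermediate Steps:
(-9772 + (349 + 101)²)*(-68069 + 192554) = (-9772 + 450²)*124485 = (-9772 + 202500)*124485 = 192728*124485 = 23991745080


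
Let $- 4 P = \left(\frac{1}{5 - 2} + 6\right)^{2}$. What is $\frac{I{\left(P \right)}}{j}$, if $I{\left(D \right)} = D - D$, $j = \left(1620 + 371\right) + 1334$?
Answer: $0$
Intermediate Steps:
$P = - \frac{361}{36}$ ($P = - \frac{\left(\frac{1}{5 - 2} + 6\right)^{2}}{4} = - \frac{\left(\frac{1}{3} + 6\right)^{2}}{4} = - \frac{\left(\frac{19}{3}\right)^{2}}{4} = \left(- \frac{1}{4}\right) \frac{361}{9} = - \frac{361}{36} \approx -10.028$)
$j = 3325$ ($j = 1991 + 1334 = 3325$)
$I{\left(D \right)} = 0$
$\frac{I{\left(P \right)}}{j} = \frac{0}{3325} = 0 \cdot \frac{1}{3325} = 0$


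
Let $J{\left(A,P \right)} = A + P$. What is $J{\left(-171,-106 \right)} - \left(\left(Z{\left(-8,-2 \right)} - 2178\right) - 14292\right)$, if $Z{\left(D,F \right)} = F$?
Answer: $16195$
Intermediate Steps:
$J{\left(-171,-106 \right)} - \left(\left(Z{\left(-8,-2 \right)} - 2178\right) - 14292\right) = \left(-171 - 106\right) - \left(\left(-2 - 2178\right) - 14292\right) = -277 - \left(\left(-2 - 2178\right) - 14292\right) = -277 - \left(-2180 - 14292\right) = -277 - -16472 = -277 + 16472 = 16195$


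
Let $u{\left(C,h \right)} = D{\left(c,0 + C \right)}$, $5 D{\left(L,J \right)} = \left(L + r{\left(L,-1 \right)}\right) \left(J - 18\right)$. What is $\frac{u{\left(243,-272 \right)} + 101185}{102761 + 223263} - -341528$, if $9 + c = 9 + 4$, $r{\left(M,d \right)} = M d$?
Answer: $\frac{111346425857}{326024} \approx 3.4153 \cdot 10^{5}$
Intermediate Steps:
$c = 4$ ($c = -9 + \left(9 + 4\right) = -9 + 13 = 4$)
$D{\left(L,J \right)} = 0$ ($D{\left(L,J \right)} = \frac{\left(L + L \left(-1\right)\right) \left(J - 18\right)}{5} = \frac{\left(L - L\right) \left(-18 + J\right)}{5} = \frac{0 \left(-18 + J\right)}{5} = \frac{1}{5} \cdot 0 = 0$)
$u{\left(C,h \right)} = 0$
$\frac{u{\left(243,-272 \right)} + 101185}{102761 + 223263} - -341528 = \frac{0 + 101185}{102761 + 223263} - -341528 = \frac{101185}{326024} + 341528 = \frac{111346425857}{326024}$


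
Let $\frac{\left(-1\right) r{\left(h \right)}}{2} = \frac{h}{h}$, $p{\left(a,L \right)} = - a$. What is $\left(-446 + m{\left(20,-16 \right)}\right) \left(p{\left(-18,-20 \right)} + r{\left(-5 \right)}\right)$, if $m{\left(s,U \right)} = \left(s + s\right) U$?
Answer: $-17376$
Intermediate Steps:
$r{\left(h \right)} = -2$ ($r{\left(h \right)} = - 2 \frac{h}{h} = \left(-2\right) 1 = -2$)
$m{\left(s,U \right)} = 2 U s$ ($m{\left(s,U \right)} = 2 s U = 2 U s$)
$\left(-446 + m{\left(20,-16 \right)}\right) \left(p{\left(-18,-20 \right)} + r{\left(-5 \right)}\right) = \left(-446 + 2 \left(-16\right) 20\right) \left(\left(-1\right) \left(-18\right) - 2\right) = \left(-446 - 640\right) \left(18 - 2\right) = \left(-1086\right) 16 = -17376$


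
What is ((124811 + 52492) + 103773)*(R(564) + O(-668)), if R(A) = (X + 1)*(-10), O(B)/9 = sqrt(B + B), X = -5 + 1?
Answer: 8432280 + 5059368*I*sqrt(334) ≈ 8.4323e+6 + 9.2463e+7*I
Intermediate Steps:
X = -4
O(B) = 9*sqrt(2)*sqrt(B) (O(B) = 9*sqrt(B + B) = 9*sqrt(2*B) = 9*(sqrt(2)*sqrt(B)) = 9*sqrt(2)*sqrt(B))
R(A) = 30 (R(A) = (-4 + 1)*(-10) = -3*(-10) = 30)
((124811 + 52492) + 103773)*(R(564) + O(-668)) = ((124811 + 52492) + 103773)*(30 + 9*sqrt(2)*sqrt(-668)) = (177303 + 103773)*(30 + 9*sqrt(2)*(2*I*sqrt(167))) = 281076*(30 + 18*I*sqrt(334)) = 8432280 + 5059368*I*sqrt(334)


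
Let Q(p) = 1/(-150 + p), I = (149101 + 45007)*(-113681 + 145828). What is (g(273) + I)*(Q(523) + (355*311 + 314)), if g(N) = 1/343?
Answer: 88391194330921926172/127939 ≈ 6.9089e+14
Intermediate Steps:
g(N) = 1/343
I = 6239989876 (I = 194108*32147 = 6239989876)
(g(273) + I)*(Q(523) + (355*311 + 314)) = (1/343 + 6239989876)*(1/(-150 + 523) + (355*311 + 314)) = 2140316527469*(1/373 + (110405 + 314))/343 = 2140316527469*(1/373 + 110719)/343 = (2140316527469/343)*(41298188/373) = 88391194330921926172/127939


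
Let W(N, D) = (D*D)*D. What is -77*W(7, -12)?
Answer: 133056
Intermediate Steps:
W(N, D) = D³ (W(N, D) = D²*D = D³)
-77*W(7, -12) = -77*(-12)³ = -77*(-1728) = 133056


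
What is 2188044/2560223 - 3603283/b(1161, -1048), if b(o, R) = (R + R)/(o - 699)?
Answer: 2131025343867291/2683113704 ≈ 7.9424e+5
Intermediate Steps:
b(o, R) = 2*R/(-699 + o) (b(o, R) = (2*R)/(-699 + o) = 2*R/(-699 + o))
2188044/2560223 - 3603283/b(1161, -1048) = 2188044/2560223 - 3603283/(2*(-1048)/(-699 + 1161)) = 2188044*(1/2560223) - 3603283/(2*(-1048)/462) = 2188044/2560223 - 3603283/(2*(-1048)*(1/462)) = 2188044/2560223 - 3603283/(-1048/231) = 2188044/2560223 - 3603283*(-231/1048) = 2188044/2560223 + 832358373/1048 = 2131025343867291/2683113704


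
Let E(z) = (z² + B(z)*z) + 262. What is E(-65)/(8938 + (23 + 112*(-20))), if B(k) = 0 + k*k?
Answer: -24558/611 ≈ -40.193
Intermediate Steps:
B(k) = k² (B(k) = 0 + k² = k²)
E(z) = 262 + z² + z³ (E(z) = (z² + z²*z) + 262 = (z² + z³) + 262 = 262 + z² + z³)
E(-65)/(8938 + (23 + 112*(-20))) = (262 + (-65)² + (-65)³)/(8938 + (23 + 112*(-20))) = (262 + 4225 - 274625)/(8938 + (23 - 2240)) = -270138/(8938 - 2217) = -270138/6721 = -270138*1/6721 = -24558/611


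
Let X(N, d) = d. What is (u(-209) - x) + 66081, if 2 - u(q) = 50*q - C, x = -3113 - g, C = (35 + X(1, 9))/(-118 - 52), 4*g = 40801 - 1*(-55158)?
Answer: 35236067/340 ≈ 1.0364e+5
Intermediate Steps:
g = 95959/4 (g = (40801 - 1*(-55158))/4 = (40801 + 55158)/4 = (¼)*95959 = 95959/4 ≈ 23990.)
C = -22/85 (C = (35 + 9)/(-118 - 52) = 44/(-170) = 44*(-1/170) = -22/85 ≈ -0.25882)
x = -108411/4 (x = -3113 - 1*95959/4 = -3113 - 95959/4 = -108411/4 ≈ -27103.)
u(q) = 148/85 - 50*q (u(q) = 2 - (50*q - 1*(-22/85)) = 2 - (50*q + 22/85) = 2 - (22/85 + 50*q) = 2 + (-22/85 - 50*q) = 148/85 - 50*q)
(u(-209) - x) + 66081 = ((148/85 - 50*(-209)) - 1*(-108411/4)) + 66081 = ((148/85 + 10450) + 108411/4) + 66081 = (888398/85 + 108411/4) + 66081 = 12768527/340 + 66081 = 35236067/340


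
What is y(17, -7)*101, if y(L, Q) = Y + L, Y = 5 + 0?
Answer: 2222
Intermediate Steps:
Y = 5
y(L, Q) = 5 + L
y(17, -7)*101 = (5 + 17)*101 = 22*101 = 2222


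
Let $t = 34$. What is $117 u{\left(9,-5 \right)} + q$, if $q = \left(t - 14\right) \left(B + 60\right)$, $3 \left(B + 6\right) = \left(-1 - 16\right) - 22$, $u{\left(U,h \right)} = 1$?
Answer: $937$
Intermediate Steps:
$B = -19$ ($B = -6 + \frac{\left(-1 - 16\right) - 22}{3} = -6 + \frac{-17 - 22}{3} = -6 + \frac{1}{3} \left(-39\right) = -6 - 13 = -19$)
$q = 820$ ($q = \left(34 - 14\right) \left(-19 + 60\right) = 20 \cdot 41 = 820$)
$117 u{\left(9,-5 \right)} + q = 117 \cdot 1 + 820 = 117 + 820 = 937$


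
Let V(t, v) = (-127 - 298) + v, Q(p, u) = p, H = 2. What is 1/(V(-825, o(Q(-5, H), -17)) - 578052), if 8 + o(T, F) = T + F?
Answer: -1/578507 ≈ -1.7286e-6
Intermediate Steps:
o(T, F) = -8 + F + T (o(T, F) = -8 + (T + F) = -8 + (F + T) = -8 + F + T)
V(t, v) = -425 + v
1/(V(-825, o(Q(-5, H), -17)) - 578052) = 1/((-425 + (-8 - 17 - 5)) - 578052) = 1/((-425 - 30) - 578052) = 1/(-455 - 578052) = 1/(-578507) = -1/578507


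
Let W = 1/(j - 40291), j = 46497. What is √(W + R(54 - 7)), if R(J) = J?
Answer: √1810184698/6206 ≈ 6.8557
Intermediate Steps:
W = 1/6206 (W = 1/(46497 - 40291) = 1/6206 ≈ 0.00016113)
√(W + R(54 - 7)) = √(1/6206 + (54 - 7)) = √(1/6206 + 47) = √(291683/6206) = √1810184698/6206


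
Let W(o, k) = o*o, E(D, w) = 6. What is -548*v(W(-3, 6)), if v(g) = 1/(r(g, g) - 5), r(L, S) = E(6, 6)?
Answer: -548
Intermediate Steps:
r(L, S) = 6
W(o, k) = o²
v(g) = 1 (v(g) = 1/(6 - 5) = 1/1 = 1)
-548*v(W(-3, 6)) = -548*1 = -548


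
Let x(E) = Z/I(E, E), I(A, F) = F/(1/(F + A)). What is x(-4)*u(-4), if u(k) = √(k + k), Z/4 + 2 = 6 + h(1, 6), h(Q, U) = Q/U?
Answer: 25*I*√2/24 ≈ 1.4731*I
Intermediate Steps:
I(A, F) = F*(A + F) (I(A, F) = F/(1/(A + F)) = F*(A + F))
Z = 50/3 (Z = -8 + 4*(6 + 1/6) = -8 + 4*(6 + 1*(⅙)) = -8 + 4*(6 + ⅙) = -8 + 4*(37/6) = -8 + 74/3 = 50/3 ≈ 16.667)
x(E) = 25/(3*E²) (x(E) = 50/(3*((E*(E + E)))) = 50/(3*((E*(2*E)))) = 50/(3*((2*E²))) = 50*(1/(2*E²))/3 = 25/(3*E²))
u(k) = √2*√k (u(k) = √(2*k) = √2*√k)
x(-4)*u(-4) = ((25/3)/(-4)²)*(√2*√(-4)) = ((25/3)*(1/16))*(√2*(2*I)) = 25*(2*I*√2)/48 = 25*I*√2/24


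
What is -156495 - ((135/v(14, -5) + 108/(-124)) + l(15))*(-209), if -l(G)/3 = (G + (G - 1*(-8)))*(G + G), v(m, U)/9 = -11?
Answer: -27024003/31 ≈ -8.7174e+5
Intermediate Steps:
v(m, U) = -99 (v(m, U) = 9*(-11) = -99)
l(G) = -6*G*(8 + 2*G) (l(G) = -3*(G + (G - 1*(-8)))*(G + G) = -3*(G + (G + 8))*2*G = -3*(G + (8 + G))*2*G = -3*(8 + 2*G)*2*G = -6*G*(8 + 2*G))
-156495 - ((135/v(14, -5) + 108/(-124)) + l(15))*(-209) = -156495 - ((135/(-99) + 108/(-124)) - 12*15*(4 + 15))*(-209) = -156495 - ((135*(-1/99) + 108*(-1/124)) - 12*15*19)*(-209) = -156495 - ((-15/11 - 27/31) - 3420)*(-209) = -156495 - (-762/341 - 3420)*(-209) = -156495 - (-1166982)*(-209)/341 = -156495 - 1*22172658/31 = -156495 - 22172658/31 = -27024003/31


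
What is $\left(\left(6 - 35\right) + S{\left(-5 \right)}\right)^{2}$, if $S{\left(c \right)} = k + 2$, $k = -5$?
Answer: $1024$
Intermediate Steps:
$S{\left(c \right)} = -3$ ($S{\left(c \right)} = -5 + 2 = -3$)
$\left(\left(6 - 35\right) + S{\left(-5 \right)}\right)^{2} = \left(\left(6 - 35\right) - 3\right)^{2} = \left(-29 - 3\right)^{2} = \left(-32\right)^{2} = 1024$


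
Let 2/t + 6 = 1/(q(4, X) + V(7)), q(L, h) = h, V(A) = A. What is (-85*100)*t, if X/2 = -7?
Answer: 119000/43 ≈ 2767.4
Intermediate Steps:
X = -14 (X = 2*(-7) = -14)
t = -14/43 (t = 2/(-6 + 1/(-14 + 7)) = 2/(-6 + 1/(-7)) = 2/(-6 - ⅐) = 2/(-43/7) = 2*(-7/43) = -14/43 ≈ -0.32558)
(-85*100)*t = -85*100*(-14/43) = -8500*(-14/43) = 119000/43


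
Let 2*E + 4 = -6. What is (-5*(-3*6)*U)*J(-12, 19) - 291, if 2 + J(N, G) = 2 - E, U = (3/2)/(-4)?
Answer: -1839/4 ≈ -459.75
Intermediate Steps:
E = -5 (E = -2 + (½)*(-6) = -2 - 3 = -5)
U = -3/8 (U = (3*(½))*(-¼) = (3/2)*(-¼) = -3/8 ≈ -0.37500)
J(N, G) = 5 (J(N, G) = -2 + (2 - 1*(-5)) = -2 + (2 + 5) = -2 + 7 = 5)
(-5*(-3*6)*U)*J(-12, 19) - 291 = -5*(-3*6)*(-3)/8*5 - 291 = -(-90)*(-3)/8*5 - 291 = -5*27/4*5 - 291 = -135/4*5 - 291 = -675/4 - 291 = -1839/4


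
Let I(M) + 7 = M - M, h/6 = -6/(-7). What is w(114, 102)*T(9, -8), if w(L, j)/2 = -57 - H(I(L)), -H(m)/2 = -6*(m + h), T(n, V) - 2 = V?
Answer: 2916/7 ≈ 416.57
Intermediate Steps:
h = 36/7 (h = 6*(-6/(-7)) = 6*(-6*(-⅐)) = 6*(6/7) = 36/7 ≈ 5.1429)
I(M) = -7 (I(M) = -7 + (M - M) = -7 + 0 = -7)
T(n, V) = 2 + V
H(m) = 432/7 + 12*m (H(m) = -(-12)*(m + 36/7) = -(-12)*(36/7 + m) = -2*(-216/7 - 6*m) = 432/7 + 12*m)
w(L, j) = -486/7 (w(L, j) = 2*(-57 - (432/7 + 12*(-7))) = 2*(-57 - (432/7 - 84)) = 2*(-57 - 1*(-156/7)) = 2*(-57 + 156/7) = 2*(-243/7) = -486/7)
w(114, 102)*T(9, -8) = -486*(2 - 8)/7 = -486/7*(-6) = 2916/7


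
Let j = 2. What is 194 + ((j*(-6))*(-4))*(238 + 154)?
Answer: 19010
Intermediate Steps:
194 + ((j*(-6))*(-4))*(238 + 154) = 194 + ((2*(-6))*(-4))*(238 + 154) = 194 - 12*(-4)*392 = 194 + 48*392 = 194 + 18816 = 19010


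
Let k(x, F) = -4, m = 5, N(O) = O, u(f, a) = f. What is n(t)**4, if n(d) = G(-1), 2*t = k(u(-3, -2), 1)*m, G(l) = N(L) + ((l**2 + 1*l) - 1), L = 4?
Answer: 81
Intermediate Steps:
G(l) = 3 + l + l**2 (G(l) = 4 + ((l**2 + 1*l) - 1) = 4 + ((l**2 + l) - 1) = 4 + ((l + l**2) - 1) = 4 + (-1 + l + l**2) = 3 + l + l**2)
t = -10 (t = (-4*5)/2 = (1/2)*(-20) = -10)
n(d) = 3 (n(d) = 3 - 1 + (-1)**2 = 3 - 1 + 1 = 3)
n(t)**4 = 3**4 = 81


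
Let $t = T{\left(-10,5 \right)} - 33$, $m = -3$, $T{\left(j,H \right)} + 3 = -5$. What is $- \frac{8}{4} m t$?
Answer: $-246$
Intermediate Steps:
$T{\left(j,H \right)} = -8$ ($T{\left(j,H \right)} = -3 - 5 = -8$)
$t = -41$ ($t = -8 - 33 = -41$)
$- \frac{8}{4} m t = - \frac{8}{4} \left(\left(-3\right) \left(-41\right)\right) = \left(-8\right) \frac{1}{4} \cdot 123 = \left(-2\right) 123 = -246$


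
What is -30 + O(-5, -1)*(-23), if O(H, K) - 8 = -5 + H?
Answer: 16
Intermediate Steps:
O(H, K) = 3 + H (O(H, K) = 8 + (-5 + H) = 3 + H)
-30 + O(-5, -1)*(-23) = -30 + (3 - 5)*(-23) = -30 - 2*(-23) = -30 + 46 = 16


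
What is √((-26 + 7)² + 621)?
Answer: √982 ≈ 31.337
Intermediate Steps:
√((-26 + 7)² + 621) = √((-19)² + 621) = √(361 + 621) = √982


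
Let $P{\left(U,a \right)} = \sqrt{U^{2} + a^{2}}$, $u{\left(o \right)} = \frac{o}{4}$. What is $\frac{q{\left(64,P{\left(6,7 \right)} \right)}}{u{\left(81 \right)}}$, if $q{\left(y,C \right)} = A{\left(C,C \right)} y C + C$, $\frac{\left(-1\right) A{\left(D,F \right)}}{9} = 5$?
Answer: $- \frac{11516 \sqrt{85}}{81} \approx -1310.8$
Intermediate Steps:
$A{\left(D,F \right)} = -45$ ($A{\left(D,F \right)} = \left(-9\right) 5 = -45$)
$u{\left(o \right)} = \frac{o}{4}$ ($u{\left(o \right)} = o \frac{1}{4} = \frac{o}{4}$)
$q{\left(y,C \right)} = C - 45 C y$ ($q{\left(y,C \right)} = - 45 y C + C = - 45 C y + C = C - 45 C y$)
$\frac{q{\left(64,P{\left(6,7 \right)} \right)}}{u{\left(81 \right)}} = \frac{\sqrt{6^{2} + 7^{2}} \left(1 - 2880\right)}{\frac{1}{4} \cdot 81} = \frac{\sqrt{36 + 49} \left(1 - 2880\right)}{\frac{81}{4}} = \sqrt{85} \left(-2879\right) \frac{4}{81} = - 2879 \sqrt{85} \cdot \frac{4}{81} = - \frac{11516 \sqrt{85}}{81}$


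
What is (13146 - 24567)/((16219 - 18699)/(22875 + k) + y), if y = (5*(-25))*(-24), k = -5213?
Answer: -100858851/26491760 ≈ -3.8072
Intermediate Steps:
y = 3000 (y = -125*(-24) = 3000)
(13146 - 24567)/((16219 - 18699)/(22875 + k) + y) = (13146 - 24567)/((16219 - 18699)/(22875 - 5213) + 3000) = -11421/(-2480/17662 + 3000) = -11421/(-2480*1/17662 + 3000) = -11421/(-1240/8831 + 3000) = -11421/26491760/8831 = -11421*8831/26491760 = -100858851/26491760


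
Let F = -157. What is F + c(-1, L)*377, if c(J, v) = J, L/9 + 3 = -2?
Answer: -534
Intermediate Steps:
L = -45 (L = -27 + 9*(-2) = -27 - 18 = -45)
F + c(-1, L)*377 = -157 - 1*377 = -157 - 377 = -534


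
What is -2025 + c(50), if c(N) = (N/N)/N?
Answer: -101249/50 ≈ -2025.0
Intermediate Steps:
c(N) = 1/N
-2025 + c(50) = -2025 + 1/50 = -101249/50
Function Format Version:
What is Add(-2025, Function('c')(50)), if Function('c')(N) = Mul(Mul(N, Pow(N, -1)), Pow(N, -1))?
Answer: Rational(-101249, 50) ≈ -2025.0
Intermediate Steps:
Function('c')(N) = Pow(N, -1) (Function('c')(N) = Mul(1, Pow(N, -1)) = Pow(N, -1))
Add(-2025, Function('c')(50)) = Add(-2025, Pow(50, -1)) = Add(-2025, Rational(1, 50)) = Rational(-101249, 50)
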